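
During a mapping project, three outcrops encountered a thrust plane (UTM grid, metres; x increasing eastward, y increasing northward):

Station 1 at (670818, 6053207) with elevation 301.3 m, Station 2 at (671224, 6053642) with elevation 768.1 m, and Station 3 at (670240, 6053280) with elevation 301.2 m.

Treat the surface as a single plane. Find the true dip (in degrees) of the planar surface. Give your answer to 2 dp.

44.05°

Let the plane be z = a·x + b·y + c.
Station 2−Station 1: 406a + 435b = 466.8;  Station 3−Station 1: −578a + 73b = −0.1.
Solving gives a = 0.12139, b = 0.95980.
Gradient magnitude |∇z| = √(a² + b²) = √(0.01474 + 0.92122) = 0.96745.
True dip = arctan(0.96745) = 44.05°, dipping toward S (azimuth ≈ 187°).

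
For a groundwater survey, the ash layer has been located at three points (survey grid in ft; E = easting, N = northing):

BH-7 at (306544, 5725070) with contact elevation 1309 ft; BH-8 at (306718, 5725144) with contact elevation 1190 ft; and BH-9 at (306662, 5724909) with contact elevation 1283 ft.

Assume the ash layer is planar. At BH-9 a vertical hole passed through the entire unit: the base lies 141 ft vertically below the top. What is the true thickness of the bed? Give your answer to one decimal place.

119.3 ft

Two edge vectors: BH-7→BH-8 = (174, 74, -119), BH-7→BH-9 = (118, -161, -26).
Normal n = (BH-7→BH-8) × (BH-7→BH-9) = (-21083, -9518, -36746).
So ∂z/∂E = −n_x/n_z = −0.57375 and ∂z/∂N = −n_y/n_z = −0.25902.
|∇z| = √(a²+b²) = 0.62951, so dip δ = arctan(0.62951) = 32.19°.
True thickness = vertical thickness × cos δ = 141 × cos 32.19° = 119.3 ft.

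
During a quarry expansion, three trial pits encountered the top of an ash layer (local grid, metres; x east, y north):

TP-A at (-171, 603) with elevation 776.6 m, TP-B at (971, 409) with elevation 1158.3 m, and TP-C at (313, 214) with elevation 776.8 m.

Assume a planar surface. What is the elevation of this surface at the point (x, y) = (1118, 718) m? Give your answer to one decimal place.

Let the plane be z = a·x + b·y + c.
TP-B−TP-A: 1142a − 194b = 381.7;  TP-C−TP-A: 484a − 389b = 0.2.
Solving gives a = 0.423707, b = 0.526669.
Then c = 776.6 − a·-171 − b·603 = 531.47.
At (1118, 718): z = 473.7 + 378.1 + 531.47 = 1383.3 m.

1383.3 m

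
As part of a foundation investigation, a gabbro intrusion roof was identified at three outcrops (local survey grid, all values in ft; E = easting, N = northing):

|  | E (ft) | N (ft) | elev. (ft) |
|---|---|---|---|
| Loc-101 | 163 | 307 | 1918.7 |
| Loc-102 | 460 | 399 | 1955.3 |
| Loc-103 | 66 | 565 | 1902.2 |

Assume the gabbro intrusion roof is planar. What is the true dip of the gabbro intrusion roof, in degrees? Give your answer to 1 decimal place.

7.4°

Let the plane be z = a·E + b·N + c.
Loc-102−Loc-101: 297a + 92b = 36.6;  Loc-103−Loc-101: −97a + 258b = −16.5.
Solving gives a = 0.12812, b = −0.01578.
Gradient magnitude |∇z| = √(a² + b²) = √(0.01642 + 0.00025) = 0.12909.
True dip = arctan(0.12909) = 7.4°, dipping toward W (azimuth ≈ 277°).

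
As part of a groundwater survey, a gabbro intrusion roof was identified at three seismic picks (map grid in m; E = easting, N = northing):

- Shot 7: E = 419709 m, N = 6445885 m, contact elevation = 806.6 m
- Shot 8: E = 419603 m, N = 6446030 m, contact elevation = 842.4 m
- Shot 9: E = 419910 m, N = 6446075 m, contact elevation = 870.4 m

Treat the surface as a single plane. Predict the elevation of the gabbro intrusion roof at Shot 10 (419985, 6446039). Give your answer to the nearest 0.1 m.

863.9 m

Two edge vectors: Shot 7→Shot 8 = (-106, 145, 35.8), Shot 7→Shot 9 = (201, 190, 63.8).
Normal n = (Shot 7→Shot 8) × (Shot 7→Shot 9) = (2449, 13958.6, -49285).
So ∂z/∂E = −n_x/n_z = 0.049690575 and ∂z/∂N = −n_y/n_z = 0.283222076.
Intercept c from Shot 7: 806.6 − 20855.58 − 1825616.93 = −1845665.91.
At (419985, 6446039): z = 20869.3 + 1825660.5 − 1845665.91 = 863.9 m.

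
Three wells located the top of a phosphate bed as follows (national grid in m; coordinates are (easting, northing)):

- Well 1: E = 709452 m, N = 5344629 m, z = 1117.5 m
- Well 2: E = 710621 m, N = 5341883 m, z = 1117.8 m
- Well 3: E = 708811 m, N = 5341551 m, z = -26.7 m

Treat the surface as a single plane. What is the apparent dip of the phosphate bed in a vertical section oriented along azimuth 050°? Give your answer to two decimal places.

31.37°

Two edge vectors: Well 1→Well 2 = (1169, -2746, 0.3), Well 1→Well 3 = (-641, -3078, -1144.2).
Normal n = (Well 1→Well 2) × (Well 1→Well 3) = (3142896.6, 1337377.5, -5358368).
So ∂z/∂E = −n_x/n_z = 0.58654 and ∂z/∂N = −n_y/n_z = 0.24959.
Unit vector along 050° is (sin 50°, cos 50°) = (0.7660, 0.6428).
Slope in that direction = a·(0.7660) + b·(0.6428) = 0.60975.
Apparent dip = arctan|0.60975| = 31.37° (true dip is 32.5°, so apparent ≤ true as expected).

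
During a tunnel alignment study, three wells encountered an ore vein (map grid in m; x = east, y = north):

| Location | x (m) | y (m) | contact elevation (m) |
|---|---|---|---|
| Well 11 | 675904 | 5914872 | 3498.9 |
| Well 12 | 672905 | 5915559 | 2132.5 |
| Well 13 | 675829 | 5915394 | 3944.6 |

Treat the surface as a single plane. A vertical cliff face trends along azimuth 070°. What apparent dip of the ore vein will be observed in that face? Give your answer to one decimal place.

Let the plane be z = a·x + b·y + c.
Well 12−Well 11: −2999a + 687b = −1366.4;  Well 13−Well 11: −75a + 522b = 445.7.
Solving gives a = 0.67337, b = 0.95058.
Unit vector along 070° is (sin 70°, cos 70°) = (0.9397, 0.3420).
Slope in that direction = a·(0.9397) + b·(0.3420) = 0.95788.
Apparent dip = arctan|0.95788| = 43.8° (true dip is 49.4°, so apparent ≤ true as expected).

43.8°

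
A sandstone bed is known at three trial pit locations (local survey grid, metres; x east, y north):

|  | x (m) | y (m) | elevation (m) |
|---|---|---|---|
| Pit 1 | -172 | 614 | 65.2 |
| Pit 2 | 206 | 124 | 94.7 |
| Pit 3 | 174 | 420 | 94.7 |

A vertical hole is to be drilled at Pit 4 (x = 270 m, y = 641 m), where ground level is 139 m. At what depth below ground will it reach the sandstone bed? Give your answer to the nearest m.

33 m

Two edge vectors: Pit 1→Pit 2 = (378, -490, 29.5), Pit 1→Pit 3 = (346, -194, 29.5).
Normal n = (Pit 1→Pit 2) × (Pit 1→Pit 3) = (-8732, -944, 96208).
So ∂z/∂x = −n_x/n_z = 0.09076 and ∂z/∂y = −n_y/n_z = 0.00981.
Intercept c from Pit 1: 65.2 + 15.61 − 6.02 = 74.79.
At (270, 641): z_contact = 24.5 + 6.3 + 74.79 = 105.6 m.
Depth below ground = 139 − 105.6 = 33 m.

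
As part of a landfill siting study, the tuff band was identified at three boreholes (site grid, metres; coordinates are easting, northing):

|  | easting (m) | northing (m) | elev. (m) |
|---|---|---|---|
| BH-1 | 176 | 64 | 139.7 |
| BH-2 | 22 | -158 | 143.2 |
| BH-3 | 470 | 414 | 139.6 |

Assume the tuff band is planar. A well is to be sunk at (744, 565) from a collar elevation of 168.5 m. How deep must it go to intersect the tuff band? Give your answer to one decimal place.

13.4 m

Two edge vectors: BH-1→BH-2 = (-154, -222, 3.5), BH-1→BH-3 = (294, 350, -0.1).
Normal n = (BH-1→BH-2) × (BH-1→BH-3) = (-1202.8, 1013.6, 11368).
So ∂z/∂easting = −n_x/n_z = 0.10581 and ∂z/∂northing = −n_y/n_z = −0.08916.
Intercept c from BH-1: 139.7 − 18.62 + 5.71 = 126.78.
At (744, 565): z_contact = 78.72 − 50.38 + 126.78 = 155.13 m.
Depth below ground = 168.5 − 155.13 = 13.4 m.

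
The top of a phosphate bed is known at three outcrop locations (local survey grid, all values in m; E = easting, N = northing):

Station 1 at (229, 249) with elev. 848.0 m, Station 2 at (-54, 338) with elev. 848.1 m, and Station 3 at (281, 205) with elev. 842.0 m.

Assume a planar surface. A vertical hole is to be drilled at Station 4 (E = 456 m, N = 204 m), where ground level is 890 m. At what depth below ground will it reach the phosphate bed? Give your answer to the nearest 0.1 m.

36.4 m

Two edge vectors: Station 1→Station 2 = (-283, 89, 0.1), Station 1→Station 3 = (52, -44, -6).
Normal n = (Station 1→Station 2) × (Station 1→Station 3) = (-529.6, -1692.8, 7824).
So ∂z/∂E = −n_x/n_z = 0.06769 and ∂z/∂N = −n_y/n_z = 0.21636.
Intercept c from Station 1: 848 − 15.50 − 53.87 = 778.63.
At (456, 204): z_contact = 30.87 + 44.14 + 778.63 = 853.63 m.
Depth below ground = 890 − 853.63 = 36.4 m.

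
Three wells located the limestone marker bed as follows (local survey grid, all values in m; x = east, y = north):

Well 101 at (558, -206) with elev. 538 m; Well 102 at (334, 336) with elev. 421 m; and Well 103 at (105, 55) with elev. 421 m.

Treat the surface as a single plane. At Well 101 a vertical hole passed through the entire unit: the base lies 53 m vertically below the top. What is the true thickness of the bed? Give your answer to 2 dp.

Two edge vectors: Well 101→Well 102 = (-224, 542, -117), Well 101→Well 103 = (-453, 261, -117).
Normal n = (Well 101→Well 102) × (Well 101→Well 103) = (-32877, 26793, 187062).
So ∂z/∂x = −n_x/n_z = 0.17575 and ∂z/∂y = −n_y/n_z = −0.14323.
|∇z| = √(a²+b²) = 0.22673, so dip δ = arctan(0.22673) = 12.77°.
True thickness = vertical thickness × cos δ = 53 × cos 12.77° = 51.69 m.

51.69 m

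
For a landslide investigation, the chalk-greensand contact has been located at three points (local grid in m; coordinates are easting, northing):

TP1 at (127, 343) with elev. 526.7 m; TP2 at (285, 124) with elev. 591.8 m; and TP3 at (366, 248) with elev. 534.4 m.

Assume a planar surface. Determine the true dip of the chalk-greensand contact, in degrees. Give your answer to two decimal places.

21.93°

Let the plane be z = a·easting + b·northing + c.
TP2−TP1: 158a − 219b = 65.1;  TP3−TP1: 239a − 95b = 7.7.
Solving gives a = −0.12050, b = −0.38419.
Gradient magnitude |∇z| = √(a² + b²) = √(0.01452 + 0.14760) = 0.40265.
True dip = arctan(0.40265) = 21.93°, dipping toward NNE (azimuth ≈ 017°).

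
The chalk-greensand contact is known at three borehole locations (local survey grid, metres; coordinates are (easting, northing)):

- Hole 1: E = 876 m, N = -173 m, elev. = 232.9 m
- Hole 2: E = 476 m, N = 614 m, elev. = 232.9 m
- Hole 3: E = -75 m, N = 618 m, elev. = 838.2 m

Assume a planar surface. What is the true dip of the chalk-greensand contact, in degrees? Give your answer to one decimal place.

Two edge vectors: Hole 1→Hole 2 = (-400, 787, 0), Hole 1→Hole 3 = (-951, 791, 605.3).
Normal n = (Hole 1→Hole 2) × (Hole 1→Hole 3) = (476371.1, 242120, 432037).
So ∂z/∂E = −n_x/n_z = −1.10262 and ∂z/∂N = −n_y/n_z = −0.56041.
Gradient magnitude |∇z| = √(a² + b²) = √(1.21576 + 0.31406) = 1.23686.
True dip = arctan(1.23686) = 51.0°, dipping toward ENE (azimuth ≈ 063°).

51.0°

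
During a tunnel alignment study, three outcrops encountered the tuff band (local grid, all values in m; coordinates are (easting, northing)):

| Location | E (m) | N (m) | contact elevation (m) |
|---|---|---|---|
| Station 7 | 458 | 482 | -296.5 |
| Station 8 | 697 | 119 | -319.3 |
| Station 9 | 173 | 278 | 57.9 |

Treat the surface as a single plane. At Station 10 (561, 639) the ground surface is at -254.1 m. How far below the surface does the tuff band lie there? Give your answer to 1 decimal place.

213.3 m

Two edge vectors: Station 7→Station 8 = (239, -363, -22.8), Station 7→Station 9 = (-285, -204, 354.4).
Normal n = (Station 7→Station 8) × (Station 7→Station 9) = (-133298.4, -78203.6, -152211).
So ∂z/∂E = −n_x/n_z = −0.87575 and ∂z/∂N = −n_y/n_z = −0.51378.
Intercept c from Station 7: -296.5 + 401.09 + 247.64 = 352.24.
At (561, 639): z_contact = −491.29 − 328.31 + 352.24 = -467.37 m.
Depth below ground = -254.1 − (-467.37) = 213.3 m.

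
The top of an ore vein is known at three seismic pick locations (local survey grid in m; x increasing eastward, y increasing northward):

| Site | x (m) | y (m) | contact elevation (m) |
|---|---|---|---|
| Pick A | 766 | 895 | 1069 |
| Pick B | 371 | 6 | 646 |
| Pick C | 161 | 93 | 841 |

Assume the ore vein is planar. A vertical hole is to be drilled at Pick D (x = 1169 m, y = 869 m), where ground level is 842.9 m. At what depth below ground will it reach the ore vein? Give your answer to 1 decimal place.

Let the plane be z = a·x + b·y + c.
Pick B−Pick A: −395a − 889b = −423;  Pick C−Pick A: −605a − 802b = −228.
Solving gives a = −0.617738, b = 0.750288.
Then c = 1069 − a·766 − b·895 = 870.68.
At (1169, 869): z_contact = −722.14 + 652.00 + 870.68 = 800.54 m.
Depth below ground = 842.9 − 800.54 = 42.4 m.

42.4 m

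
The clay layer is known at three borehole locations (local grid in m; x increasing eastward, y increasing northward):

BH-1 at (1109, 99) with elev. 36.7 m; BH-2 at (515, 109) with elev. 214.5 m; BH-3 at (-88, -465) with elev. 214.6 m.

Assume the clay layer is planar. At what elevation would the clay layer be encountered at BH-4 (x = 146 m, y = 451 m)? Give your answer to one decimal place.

428.6 m

Two edge vectors: BH-1→BH-2 = (-594, 10, 177.8), BH-1→BH-3 = (-1197, -564, 177.9).
Normal n = (BH-1→BH-2) × (BH-1→BH-3) = (102058.2, -107154, 346986).
So ∂z/∂x = −n_x/n_z = −0.294128 and ∂z/∂y = −n_y/n_z = 0.308814.
Intercept c from BH-1: 36.7 + 326.19 − 30.57 = 332.32.
At (146, 451): z = −42.9 + 139.3 + 332.32 = 428.6 m.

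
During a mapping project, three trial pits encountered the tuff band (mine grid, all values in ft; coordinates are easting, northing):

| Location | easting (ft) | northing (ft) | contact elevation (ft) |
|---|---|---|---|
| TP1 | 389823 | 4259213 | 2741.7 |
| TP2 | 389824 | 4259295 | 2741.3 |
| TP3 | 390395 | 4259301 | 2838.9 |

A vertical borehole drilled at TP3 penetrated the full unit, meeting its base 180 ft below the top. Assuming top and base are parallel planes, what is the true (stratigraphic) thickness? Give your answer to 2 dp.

Two edge vectors: TP1→TP2 = (1, 82, -0.4), TP1→TP3 = (572, 88, 97.2).
Normal n = (TP1→TP2) × (TP1→TP3) = (8005.6, -326, -46816).
So ∂z/∂easting = −n_x/n_z = 0.17100 and ∂z/∂northing = −n_y/n_z = −0.00696.
|∇z| = √(a²+b²) = 0.17114, so dip δ = arctan(0.17114) = 9.71°.
True thickness = vertical thickness × cos δ = 180 × cos 9.71° = 177.42 ft.

177.42 ft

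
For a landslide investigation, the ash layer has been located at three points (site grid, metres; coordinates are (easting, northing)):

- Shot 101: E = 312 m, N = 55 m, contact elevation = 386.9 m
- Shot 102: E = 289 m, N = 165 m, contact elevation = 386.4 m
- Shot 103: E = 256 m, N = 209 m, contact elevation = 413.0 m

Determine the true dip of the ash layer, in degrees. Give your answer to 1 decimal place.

49.0°

Two edge vectors: Shot 101→Shot 102 = (-23, 110, -0.5), Shot 101→Shot 103 = (-56, 154, 26.1).
Normal n = (Shot 101→Shot 102) × (Shot 101→Shot 103) = (2948, 628.3, 2618).
So ∂z/∂E = −n_x/n_z = −1.12605 and ∂z/∂N = −n_y/n_z = −0.23999.
Gradient magnitude |∇z| = √(a² + b²) = √(1.26799 + 0.05760) = 1.15134.
True dip = arctan(1.15134) = 49.0°, dipping toward ENE (azimuth ≈ 078°).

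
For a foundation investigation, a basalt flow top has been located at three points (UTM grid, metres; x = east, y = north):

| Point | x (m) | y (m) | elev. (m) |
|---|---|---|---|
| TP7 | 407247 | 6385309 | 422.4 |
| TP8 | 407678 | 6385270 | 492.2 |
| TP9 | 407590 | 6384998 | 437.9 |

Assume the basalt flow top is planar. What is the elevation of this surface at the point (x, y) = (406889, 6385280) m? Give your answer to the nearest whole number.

356 m

Let the plane be z = a·x + b·y + c.
TP8−TP7: 431a − 39b = 69.8;  TP9−TP7: 343a − 311b = 15.5.
Solving gives a = 0.17489309, b = 0.14304929.
Then c = 422.4 − a·407247 − b·6385309 = −984216.23.
At (406889, 6385280): z = 71162.1 + 913409.8 − 984216.23 = 355.6 m.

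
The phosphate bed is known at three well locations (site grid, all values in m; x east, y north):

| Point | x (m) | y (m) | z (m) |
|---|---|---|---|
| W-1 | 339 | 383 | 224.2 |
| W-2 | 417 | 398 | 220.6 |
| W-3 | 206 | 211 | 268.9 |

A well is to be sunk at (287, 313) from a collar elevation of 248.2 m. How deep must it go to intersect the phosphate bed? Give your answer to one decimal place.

5.8 m

Let the plane be z = a·x + b·y + c.
W-2−W-1: 78a + 15b = −3.6;  W-3−W-1: −133a − 172b = 44.7.
Solving gives a = 0.00449, b = −0.26336.
Then c = 224.2 − a·339 − b·383 = 323.54.
At (287, 313): z_contact = 1.29 − 82.43 + 323.54 = 242.40 m.
Depth below ground = 248.2 − 242.40 = 5.8 m.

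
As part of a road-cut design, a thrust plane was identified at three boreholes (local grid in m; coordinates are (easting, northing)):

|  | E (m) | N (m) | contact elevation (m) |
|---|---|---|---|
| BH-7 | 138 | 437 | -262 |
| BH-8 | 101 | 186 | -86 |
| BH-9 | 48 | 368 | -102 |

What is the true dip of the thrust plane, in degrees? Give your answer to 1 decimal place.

56.0°

Two edge vectors: BH-7→BH-8 = (-37, -251, 176), BH-7→BH-9 = (-90, -69, 160).
Normal n = (BH-7→BH-8) × (BH-7→BH-9) = (-28016, -9920, -20037).
So ∂z/∂E = −n_x/n_z = −1.39821 and ∂z/∂N = −n_y/n_z = −0.49508.
Gradient magnitude |∇z| = √(a² + b²) = √(1.95500 + 0.24511) = 1.48328.
True dip = arctan(1.48328) = 56.0°, dipping toward ENE (azimuth ≈ 071°).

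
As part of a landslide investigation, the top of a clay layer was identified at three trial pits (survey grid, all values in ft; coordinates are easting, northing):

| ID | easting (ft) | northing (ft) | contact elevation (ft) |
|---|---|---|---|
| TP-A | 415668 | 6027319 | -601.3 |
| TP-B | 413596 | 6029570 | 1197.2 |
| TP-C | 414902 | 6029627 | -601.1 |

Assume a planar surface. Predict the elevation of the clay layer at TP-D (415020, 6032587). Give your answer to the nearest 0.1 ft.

Two edge vectors: TP-A→TP-B = (-2072, 2251, 1798.5), TP-A→TP-C = (-766, 2308, 0.2).
Normal n = (TP-A→TP-B) × (TP-A→TP-C) = (-4150487.8, -1377236.6, -3057910).
So ∂z/∂easting = −n_x/n_z = −1.357295604 and ∂z/∂northing = −n_y/n_z = −0.450384936.
Intercept c from TP-A: -601.3 + 564184.35 + 2714613.68 = 3278196.73.
At (415020, 6032587): z = −563304.8 − 2716986.3 + 3278196.73 = -2094.4 ft.

-2094.4 ft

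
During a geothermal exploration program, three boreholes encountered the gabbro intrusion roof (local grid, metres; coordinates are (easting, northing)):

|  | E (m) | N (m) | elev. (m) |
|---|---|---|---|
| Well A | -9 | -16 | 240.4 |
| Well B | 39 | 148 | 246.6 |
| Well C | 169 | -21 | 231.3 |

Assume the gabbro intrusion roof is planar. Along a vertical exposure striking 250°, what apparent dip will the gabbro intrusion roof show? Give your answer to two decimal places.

Two edge vectors: Well A→Well B = (48, 164, 6.2), Well A→Well C = (178, -5, -9.1).
Normal n = (Well A→Well B) × (Well A→Well C) = (-1461.4, 1540.4, -29432).
So ∂z/∂E = −n_x/n_z = −0.04965 and ∂z/∂N = −n_y/n_z = 0.05234.
Unit vector along 250° is (sin 250°, cos 250°) = (-0.9397, -0.3420).
Slope in that direction = a·(-0.9397) + b·(-0.3420) = 0.02876.
Apparent dip = arctan|0.02876| = 1.65° (true dip is 4.1°, so apparent ≤ true as expected).

1.65°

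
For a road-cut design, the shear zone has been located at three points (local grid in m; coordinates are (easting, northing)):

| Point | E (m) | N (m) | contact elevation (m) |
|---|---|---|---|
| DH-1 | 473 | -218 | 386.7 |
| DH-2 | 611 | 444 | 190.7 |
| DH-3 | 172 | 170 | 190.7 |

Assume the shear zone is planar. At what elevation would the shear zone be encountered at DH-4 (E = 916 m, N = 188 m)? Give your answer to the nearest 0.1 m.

342.6 m

Two edge vectors: DH-1→DH-2 = (138, 662, -196), DH-1→DH-3 = (-301, 388, -196).
Normal n = (DH-1→DH-2) × (DH-1→DH-3) = (-53704, 86044, 252806).
So ∂z/∂E = −n_x/n_z = 0.21243 and ∂z/∂N = −n_y/n_z = −0.34036.
Intercept c from DH-1: 386.7 − 100.48 − 74.20 = 212.02.
At (916, 188): z = 194.6 − 64.0 + 212.02 = 342.6 m.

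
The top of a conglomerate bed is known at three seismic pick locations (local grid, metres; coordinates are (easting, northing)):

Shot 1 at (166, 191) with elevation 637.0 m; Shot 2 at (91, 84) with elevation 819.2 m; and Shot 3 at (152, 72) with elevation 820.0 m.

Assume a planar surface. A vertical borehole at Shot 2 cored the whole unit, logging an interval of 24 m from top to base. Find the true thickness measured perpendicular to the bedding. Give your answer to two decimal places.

13.13 m

Two edge vectors: Shot 1→Shot 2 = (-75, -107, 182.2), Shot 1→Shot 3 = (-14, -119, 183).
Normal n = (Shot 1→Shot 2) × (Shot 1→Shot 3) = (2100.8, 11174.2, 7427).
So ∂z/∂E = −n_x/n_z = −0.28286 and ∂z/∂N = −n_y/n_z = −1.50454.
|∇z| = √(a²+b²) = 1.53090, so dip δ = arctan(1.53090) = 56.85°.
True thickness = vertical thickness × cos δ = 24 × cos 56.85° = 13.13 m.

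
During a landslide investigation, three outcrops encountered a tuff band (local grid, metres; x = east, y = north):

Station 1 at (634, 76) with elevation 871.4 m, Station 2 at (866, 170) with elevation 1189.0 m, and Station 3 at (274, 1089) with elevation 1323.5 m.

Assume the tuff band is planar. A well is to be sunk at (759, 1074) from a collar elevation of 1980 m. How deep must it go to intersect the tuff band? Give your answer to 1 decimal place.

165.0 m

Let the plane be z = a·x + b·y + c.
Station 2−Station 1: 232a + 94b = 317.6;  Station 3−Station 1: −360a + 1013b = 452.1.
Solving gives a = 1.038591, b = 0.815393.
Then c = 871.4 − a·634 − b·76 = 150.96.
At (759, 1074): z_contact = 788.29 + 875.73 + 150.96 = 1814.99 m.
Depth below ground = 1980 − 1814.99 = 165.0 m.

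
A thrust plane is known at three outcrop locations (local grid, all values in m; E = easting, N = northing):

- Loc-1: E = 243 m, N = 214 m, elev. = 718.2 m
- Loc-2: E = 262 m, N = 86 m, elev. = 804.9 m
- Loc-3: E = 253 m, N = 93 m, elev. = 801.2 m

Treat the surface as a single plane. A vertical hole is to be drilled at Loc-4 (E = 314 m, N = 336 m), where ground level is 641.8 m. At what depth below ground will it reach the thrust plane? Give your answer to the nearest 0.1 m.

17.9 m

Let the plane be z = a·E + b·N + c.
Loc-2−Loc-1: 19a − 128b = 86.7;  Loc-3−Loc-1: 10a − 121b = 83.
Solving gives a = −0.13081, b = −0.69676.
Then c = 718.2 − a·243 − b·214 = 899.09.
At (314, 336): z_contact = −41.08 − 234.11 + 899.09 = 623.91 m.
Depth below ground = 641.8 − 623.91 = 17.9 m.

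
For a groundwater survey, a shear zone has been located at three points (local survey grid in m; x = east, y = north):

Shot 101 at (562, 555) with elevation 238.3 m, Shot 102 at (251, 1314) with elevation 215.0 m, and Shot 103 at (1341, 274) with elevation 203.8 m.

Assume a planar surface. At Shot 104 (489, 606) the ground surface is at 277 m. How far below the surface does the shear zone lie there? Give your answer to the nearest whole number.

37 m

Let the plane be z = a·x + b·y + c.
Shot 102−Shot 101: −311a + 759b = −23.3;  Shot 103−Shot 101: 779a − 281b = −34.5.
Solving gives a = −0.06496, b = −0.05732.
Then c = 238.3 − a·562 − b·555 = 306.62.
At (489, 606): z_contact = −31.8 − 34.7 + 306.62 = 240.1 m.
Depth below ground = 277 − 240.1 = 37 m.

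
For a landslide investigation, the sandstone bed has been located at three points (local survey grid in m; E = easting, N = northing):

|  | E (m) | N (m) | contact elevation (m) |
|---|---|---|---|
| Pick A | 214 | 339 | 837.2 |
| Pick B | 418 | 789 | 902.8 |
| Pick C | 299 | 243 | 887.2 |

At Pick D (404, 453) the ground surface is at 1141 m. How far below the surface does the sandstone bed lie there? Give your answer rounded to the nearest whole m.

Let the plane be z = a·E + b·N + c.
Pick B−Pick A: 204a + 450b = 65.6;  Pick C−Pick A: 85a − 96b = 50.
Solving gives a = 0.49794, b = −0.07995.
Then c = 837.2 − a·214 − b·339 = 757.75.
At (404, 453): z_contact = 201.2 − 36.2 + 757.75 = 922.7 m.
Depth below ground = 1141 − 922.7 = 218 m.

218 m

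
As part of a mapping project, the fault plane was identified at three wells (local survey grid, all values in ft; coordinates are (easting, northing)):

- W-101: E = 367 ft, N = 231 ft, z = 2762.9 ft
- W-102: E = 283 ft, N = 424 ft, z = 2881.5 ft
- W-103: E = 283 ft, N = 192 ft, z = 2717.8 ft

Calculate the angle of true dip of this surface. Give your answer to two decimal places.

Two edge vectors: W-101→W-102 = (-84, 193, 118.6), W-101→W-103 = (-84, -39, -45.1).
Normal n = (W-101→W-102) × (W-101→W-103) = (-4078.9, -13750.8, 19488).
So ∂z/∂E = −n_x/n_z = 0.20930 and ∂z/∂N = −n_y/n_z = 0.70560.
Gradient magnitude |∇z| = √(a² + b²) = √(0.04381 + 0.49788) = 0.73599.
True dip = arctan(0.73599) = 36.35°, dipping toward SSW (azimuth ≈ 197°).

36.35°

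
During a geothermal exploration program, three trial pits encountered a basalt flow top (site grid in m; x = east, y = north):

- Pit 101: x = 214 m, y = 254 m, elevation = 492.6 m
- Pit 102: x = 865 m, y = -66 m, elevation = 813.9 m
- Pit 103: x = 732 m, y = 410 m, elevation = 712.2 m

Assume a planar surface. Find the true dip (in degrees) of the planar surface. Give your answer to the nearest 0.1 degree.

24.6°

Two edge vectors: Pit 101→Pit 102 = (651, -320, 321.3), Pit 101→Pit 103 = (518, 156, 219.6).
Normal n = (Pit 101→Pit 102) × (Pit 101→Pit 103) = (-120394.8, 23473.8, 267316).
So ∂z/∂x = −n_x/n_z = 0.45038 and ∂z/∂y = −n_y/n_z = −0.08781.
Gradient magnitude |∇z| = √(a² + b²) = √(0.20285 + 0.00771) = 0.45886.
True dip = arctan(0.45886) = 24.6°, dipping toward W (azimuth ≈ 281°).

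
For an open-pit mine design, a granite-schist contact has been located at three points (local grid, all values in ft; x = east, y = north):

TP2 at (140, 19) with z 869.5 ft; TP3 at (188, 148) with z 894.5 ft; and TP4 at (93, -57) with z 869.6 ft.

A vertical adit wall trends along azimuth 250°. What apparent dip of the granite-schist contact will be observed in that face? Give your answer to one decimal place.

Let the plane be z = a·x + b·y + c.
TP3−TP2: 48a + 129b = 25;  TP4−TP2: −47a − 76b = 0.1.
Solving gives a = −0.79209, b = 0.48853.
Unit vector along 250° is (sin 250°, cos 250°) = (-0.9397, -0.3420).
Slope in that direction = a·(-0.9397) + b·(-0.3420) = 0.57724.
Apparent dip = arctan|0.57724| = 30.0° (true dip is 42.9°, so apparent ≤ true as expected).

30.0°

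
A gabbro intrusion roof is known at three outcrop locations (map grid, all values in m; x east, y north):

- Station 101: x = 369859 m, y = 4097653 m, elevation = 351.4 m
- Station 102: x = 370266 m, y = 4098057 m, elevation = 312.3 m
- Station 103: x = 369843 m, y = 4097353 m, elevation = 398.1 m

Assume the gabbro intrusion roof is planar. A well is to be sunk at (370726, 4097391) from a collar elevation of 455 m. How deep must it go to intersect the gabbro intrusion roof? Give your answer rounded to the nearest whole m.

8 m

Let the plane be z = a·x + b·y + c.
Station 102−Station 101: 407a + 404b = −39.1;  Station 103−Station 101: −16a − 300b = 46.7.
Solving gives a = 0.06171780, b = −0.15895828.
Then c = 351.4 − a·369859 − b·4097653 = 628880.40.
At (370726, 4097391): z_contact = 22880.4 − 651314.2 + 628880.40 = 446.6 m.
Depth below ground = 455 − 446.6 = 8 m.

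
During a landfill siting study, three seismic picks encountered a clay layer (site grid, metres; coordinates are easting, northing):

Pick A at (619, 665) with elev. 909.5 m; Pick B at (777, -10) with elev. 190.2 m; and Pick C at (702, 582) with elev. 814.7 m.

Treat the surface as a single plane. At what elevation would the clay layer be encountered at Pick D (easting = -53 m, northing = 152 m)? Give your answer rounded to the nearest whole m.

Let the plane be z = a·easting + b·northing + c.
Pick B−Pick A: 158a − 675b = −719.3;  Pick C−Pick A: 83a − 83b = −94.8.
Solving gives a = −0.09993, b = 1.04224.
Then c = 909.5 − a·619 − b·665 = 278.27.
At (-53, 152): z = 5.3 + 158.4 + 278.27 = 442.0 m.

442 m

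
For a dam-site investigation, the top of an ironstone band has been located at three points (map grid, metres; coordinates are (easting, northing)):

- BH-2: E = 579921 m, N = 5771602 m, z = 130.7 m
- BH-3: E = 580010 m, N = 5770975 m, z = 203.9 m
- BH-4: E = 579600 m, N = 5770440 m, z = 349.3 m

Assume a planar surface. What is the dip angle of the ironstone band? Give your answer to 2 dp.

Let the plane be z = a·E + b·N + c.
BH-3−BH-2: 89a − 627b = 73.2;  BH-4−BH-2: −321a − 1162b = 218.6.
Solving gives a = −0.17068, b = −0.14097.
Gradient magnitude |∇z| = √(a² + b²) = √(0.02913 + 0.01987) = 0.22137.
True dip = arctan(0.22137) = 12.48°, dipping toward NE (azimuth ≈ 050°).

12.48°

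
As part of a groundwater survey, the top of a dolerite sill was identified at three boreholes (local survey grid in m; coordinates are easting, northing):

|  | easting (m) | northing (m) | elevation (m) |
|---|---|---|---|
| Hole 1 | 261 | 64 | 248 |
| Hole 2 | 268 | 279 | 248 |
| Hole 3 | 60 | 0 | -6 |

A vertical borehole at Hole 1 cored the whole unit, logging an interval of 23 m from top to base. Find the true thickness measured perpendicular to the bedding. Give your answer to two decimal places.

Two edge vectors: Hole 1→Hole 2 = (7, 215, 0), Hole 1→Hole 3 = (-201, -64, -254).
Normal n = (Hole 1→Hole 2) × (Hole 1→Hole 3) = (-54610, 1778, 42767).
So ∂z/∂easting = −n_x/n_z = 1.27692 and ∂z/∂northing = −n_y/n_z = −0.04157.
|∇z| = √(a²+b²) = 1.27760, so dip δ = arctan(1.27760) = 51.95°.
True thickness = vertical thickness × cos δ = 23 × cos 51.95° = 14.18 m.

14.18 m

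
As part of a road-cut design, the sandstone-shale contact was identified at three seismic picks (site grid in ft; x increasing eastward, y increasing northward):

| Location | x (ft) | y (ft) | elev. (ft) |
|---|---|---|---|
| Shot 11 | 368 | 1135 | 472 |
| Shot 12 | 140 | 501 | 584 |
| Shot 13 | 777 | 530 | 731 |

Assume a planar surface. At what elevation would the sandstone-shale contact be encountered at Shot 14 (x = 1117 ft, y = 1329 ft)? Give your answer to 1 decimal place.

602.6 ft

Let the plane be z = a·x + b·y + c.
Shot 12−Shot 11: −228a − 634b = 112;  Shot 13−Shot 11: 409a − 605b = 259.
Solving gives a = 0.242787, b = −0.263967.
Then c = 472 − a·368 − b·1135 = 682.26.
At (1117, 1329): z = 271.2 − 350.8 + 682.26 = 602.6 ft.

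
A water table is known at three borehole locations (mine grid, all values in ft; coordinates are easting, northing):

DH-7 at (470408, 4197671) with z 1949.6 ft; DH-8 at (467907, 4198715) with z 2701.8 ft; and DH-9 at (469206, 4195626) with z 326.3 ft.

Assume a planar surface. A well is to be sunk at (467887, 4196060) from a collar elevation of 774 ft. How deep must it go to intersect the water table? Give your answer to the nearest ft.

Two edge vectors: DH-7→DH-8 = (-2501, 1044, 752.2), DH-7→DH-9 = (-1202, -2045, -1623.3).
Normal n = (DH-7→DH-8) × (DH-7→DH-9) = (-156476.2, -4964017.7, 6369433).
So ∂z/∂easting = −n_x/n_z = 0.02456674 and ∂z/∂northing = −n_y/n_z = 0.77935001.
Intercept c from DH-7: 1949.6 − 11556.39 − 3271454.95 = −3281061.74.
At (467887, 4196060): z_contact = 11494.5 + 3270199.4 − 3281061.74 = 632.1 ft.
Depth below ground = 774 − 632.1 = 142 ft.

142 ft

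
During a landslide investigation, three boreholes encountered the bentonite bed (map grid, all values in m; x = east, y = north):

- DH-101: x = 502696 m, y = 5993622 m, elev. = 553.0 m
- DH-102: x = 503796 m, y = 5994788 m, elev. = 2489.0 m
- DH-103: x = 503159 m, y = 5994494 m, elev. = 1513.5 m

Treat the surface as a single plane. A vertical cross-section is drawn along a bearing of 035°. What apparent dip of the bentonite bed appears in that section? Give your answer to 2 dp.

Let the plane be z = a·x + b·y + c.
DH-102−DH-101: 1100a + 1166b = 1936;  DH-103−DH-101: 463a + 872b = 960.5.
Solving gives a = 1.35510, b = 0.38198.
Unit vector along 035° is (sin 35°, cos 35°) = (0.5736, 0.8192).
Slope in that direction = a·(0.5736) + b·(0.8192) = 1.09015.
Apparent dip = arctan|1.09015| = 47.47° (true dip is 54.6°, so apparent ≤ true as expected).

47.47°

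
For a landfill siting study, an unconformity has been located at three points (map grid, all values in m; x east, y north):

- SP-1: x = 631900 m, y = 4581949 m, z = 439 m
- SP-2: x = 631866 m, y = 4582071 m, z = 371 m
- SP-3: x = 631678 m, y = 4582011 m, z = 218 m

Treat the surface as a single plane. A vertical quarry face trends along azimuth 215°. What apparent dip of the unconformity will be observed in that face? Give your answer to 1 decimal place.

Two edge vectors: SP-1→SP-2 = (-34, 122, -68), SP-1→SP-3 = (-222, 62, -221).
Normal n = (SP-1→SP-2) × (SP-1→SP-3) = (-22746, 7582, 24976).
So ∂z/∂x = −n_x/n_z = 0.91071 and ∂z/∂y = −n_y/n_z = −0.30357.
Unit vector along 215° is (sin 215°, cos 215°) = (-0.5736, -0.8192).
Slope in that direction = a·(-0.5736) + b·(-0.8192) = −0.27369.
Apparent dip = arctan|0.27369| = 15.3° (true dip is 43.8°, so apparent ≤ true as expected).

15.3°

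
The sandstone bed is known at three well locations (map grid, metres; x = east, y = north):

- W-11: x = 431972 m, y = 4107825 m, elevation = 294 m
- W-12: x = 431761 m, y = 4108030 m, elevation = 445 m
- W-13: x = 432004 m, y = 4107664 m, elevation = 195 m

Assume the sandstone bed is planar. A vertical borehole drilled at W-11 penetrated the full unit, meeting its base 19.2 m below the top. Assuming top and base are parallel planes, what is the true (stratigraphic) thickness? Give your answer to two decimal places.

Two edge vectors: W-11→W-12 = (-211, 205, 151), W-11→W-13 = (32, -161, -99).
Normal n = (W-11→W-12) × (W-11→W-13) = (4016, -16057, 27411).
So ∂z/∂x = −n_x/n_z = −0.14651 and ∂z/∂y = −n_y/n_z = 0.58579.
|∇z| = √(a²+b²) = 0.60383, so dip δ = arctan(0.60383) = 31.12°.
True thickness = vertical thickness × cos δ = 19.2 × cos 31.12° = 16.44 m.

16.44 m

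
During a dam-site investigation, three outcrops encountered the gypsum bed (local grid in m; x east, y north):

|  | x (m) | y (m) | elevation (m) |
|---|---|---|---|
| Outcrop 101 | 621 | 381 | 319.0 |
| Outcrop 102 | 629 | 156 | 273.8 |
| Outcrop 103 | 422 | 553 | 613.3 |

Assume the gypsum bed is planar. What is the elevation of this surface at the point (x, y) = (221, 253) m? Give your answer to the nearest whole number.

838 m

Two edge vectors: Outcrop 101→Outcrop 102 = (8, -225, -45.2), Outcrop 101→Outcrop 103 = (-199, 172, 294.3).
Normal n = (Outcrop 101→Outcrop 102) × (Outcrop 101→Outcrop 103) = (-58443.1, 6640.4, -43399).
So ∂z/∂x = −n_x/n_z = −1.34665 and ∂z/∂y = −n_y/n_z = 0.15301.
Intercept c from Outcrop 101: 319 + 836.27 − 58.30 = 1096.97.
At (221, 253): z = −297.6 + 38.7 + 1096.97 = 838.1 m.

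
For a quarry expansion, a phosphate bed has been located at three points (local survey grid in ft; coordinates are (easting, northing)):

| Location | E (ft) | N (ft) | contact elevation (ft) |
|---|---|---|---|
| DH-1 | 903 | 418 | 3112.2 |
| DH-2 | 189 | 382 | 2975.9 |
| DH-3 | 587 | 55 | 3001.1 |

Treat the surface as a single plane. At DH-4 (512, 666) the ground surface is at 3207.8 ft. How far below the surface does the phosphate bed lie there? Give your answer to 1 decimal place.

131.1 ft

Two edge vectors: DH-1→DH-2 = (-714, -36, -136.3), DH-1→DH-3 = (-316, -363, -111.1).
Normal n = (DH-1→DH-2) × (DH-1→DH-3) = (-45477.3, -36254.6, 247806).
So ∂z/∂E = −n_x/n_z = 0.18352 and ∂z/∂N = −n_y/n_z = 0.14630.
Intercept c from DH-1: 3112.2 − 165.72 − 61.15 = 2885.33.
At (512, 666): z_contact = 93.96 + 97.44 + 2885.33 = 3076.73 ft.
Depth below ground = 3207.8 − 3076.73 = 131.1 ft.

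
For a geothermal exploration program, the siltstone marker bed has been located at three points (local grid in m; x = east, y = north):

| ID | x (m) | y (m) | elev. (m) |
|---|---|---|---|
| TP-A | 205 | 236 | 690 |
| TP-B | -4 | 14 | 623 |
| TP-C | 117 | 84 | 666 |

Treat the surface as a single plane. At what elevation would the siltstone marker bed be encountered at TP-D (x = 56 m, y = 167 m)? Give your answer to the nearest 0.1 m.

635.8 m

Two edge vectors: TP-A→TP-B = (-209, -222, -67), TP-A→TP-C = (-88, -152, -24).
Normal n = (TP-A→TP-B) × (TP-A→TP-C) = (-4856, 880, 12232).
So ∂z/∂x = −n_x/n_z = 0.39699 and ∂z/∂y = −n_y/n_z = −0.07194.
Intercept c from TP-A: 690 − 81.38 + 16.98 = 625.60.
At (56, 167): z = 22.2 − 12.0 + 625.60 = 635.8 m.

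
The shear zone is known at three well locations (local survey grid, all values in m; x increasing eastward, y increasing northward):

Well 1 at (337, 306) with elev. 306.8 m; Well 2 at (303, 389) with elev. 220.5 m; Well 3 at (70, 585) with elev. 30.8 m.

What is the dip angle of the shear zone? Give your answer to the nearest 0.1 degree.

47.2°

Two edge vectors: Well 1→Well 2 = (-34, 83, -86.3), Well 1→Well 3 = (-267, 279, -276).
Normal n = (Well 1→Well 2) × (Well 1→Well 3) = (1169.7, 13658.1, 12675).
So ∂z/∂x = −n_x/n_z = −0.09228 and ∂z/∂y = −n_y/n_z = −1.07756.
Gradient magnitude |∇z| = √(a² + b²) = √(0.00852 + 1.16114) = 1.08151.
True dip = arctan(1.08151) = 47.2°, dipping toward N (azimuth ≈ 005°).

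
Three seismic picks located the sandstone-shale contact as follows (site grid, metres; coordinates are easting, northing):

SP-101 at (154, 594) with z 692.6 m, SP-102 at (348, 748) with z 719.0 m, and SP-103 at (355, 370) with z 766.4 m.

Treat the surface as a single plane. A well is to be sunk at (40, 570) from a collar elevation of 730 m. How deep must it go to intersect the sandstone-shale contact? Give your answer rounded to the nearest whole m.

Let the plane be z = a·easting + b·northing + c.
SP-102−SP-101: 194a + 154b = 26.4;  SP-103−SP-101: 201a − 224b = 73.8.
Solving gives a = 0.23221, b = −0.12110.
Then c = 692.6 − a·154 − b·594 = 728.77.
At (40, 570): z_contact = 9.3 − 69.0 + 728.77 = 669.0 m.
Depth below ground = 730 − 669.0 = 61 m.

61 m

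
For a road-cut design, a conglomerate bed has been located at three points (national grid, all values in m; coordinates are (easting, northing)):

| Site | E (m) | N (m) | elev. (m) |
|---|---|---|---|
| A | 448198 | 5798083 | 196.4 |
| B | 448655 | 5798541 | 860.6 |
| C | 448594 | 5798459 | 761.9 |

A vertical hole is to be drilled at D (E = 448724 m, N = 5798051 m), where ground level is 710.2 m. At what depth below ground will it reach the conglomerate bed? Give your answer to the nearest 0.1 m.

18.4 m

Two edge vectors: A→B = (457, 458, 664.2), A→C = (396, 376, 565.5).
Normal n = (A→B) × (A→C) = (9259.8, 4589.7, -9536).
So ∂z/∂E = −n_x/n_z = 0.971036074 and ∂z/∂N = −n_y/n_z = 0.481302433.
Intercept c from A: 196.4 − 435216.43 − 2790631.45 = −3225651.48.
At (448724, 5798051): z_contact = 435727.19 + 2790616.05 − 3225651.48 = 691.76 m.
Depth below ground = 710.2 − 691.76 = 18.4 m.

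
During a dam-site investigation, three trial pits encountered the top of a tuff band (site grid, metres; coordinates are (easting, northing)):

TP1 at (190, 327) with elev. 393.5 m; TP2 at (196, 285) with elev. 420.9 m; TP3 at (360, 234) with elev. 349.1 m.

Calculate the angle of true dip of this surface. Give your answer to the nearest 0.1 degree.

Let the plane be z = a·E + b·N + c.
TP2−TP1: 6a − 42b = 27.4;  TP3−TP1: 170a − 93b = −44.4.
Solving gives a = −0.67046, b = −0.74816.
Gradient magnitude |∇z| = √(a² + b²) = √(0.44952 + 0.55975) = 1.00462.
True dip = arctan(1.00462) = 45.1°, dipping toward NE (azimuth ≈ 042°).

45.1°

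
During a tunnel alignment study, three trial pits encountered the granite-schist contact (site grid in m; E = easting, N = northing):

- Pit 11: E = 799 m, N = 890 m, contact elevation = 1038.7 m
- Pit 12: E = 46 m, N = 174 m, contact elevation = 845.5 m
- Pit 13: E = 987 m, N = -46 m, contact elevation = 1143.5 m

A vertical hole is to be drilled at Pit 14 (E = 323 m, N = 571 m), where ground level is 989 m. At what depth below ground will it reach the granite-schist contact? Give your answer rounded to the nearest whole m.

Let the plane be z = a·E + b·N + c.
Pit 12−Pit 11: −753a − 716b = −193.2;  Pit 13−Pit 11: 188a − 936b = 104.8.
Solving gives a = 0.30482, b = −0.05074.
Then c = 1038.7 − a·799 − b·890 = 840.31.
At (323, 571): z_contact = 98.5 − 29.0 + 840.31 = 909.8 m.
Depth below ground = 989 − 909.8 = 79 m.

79 m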